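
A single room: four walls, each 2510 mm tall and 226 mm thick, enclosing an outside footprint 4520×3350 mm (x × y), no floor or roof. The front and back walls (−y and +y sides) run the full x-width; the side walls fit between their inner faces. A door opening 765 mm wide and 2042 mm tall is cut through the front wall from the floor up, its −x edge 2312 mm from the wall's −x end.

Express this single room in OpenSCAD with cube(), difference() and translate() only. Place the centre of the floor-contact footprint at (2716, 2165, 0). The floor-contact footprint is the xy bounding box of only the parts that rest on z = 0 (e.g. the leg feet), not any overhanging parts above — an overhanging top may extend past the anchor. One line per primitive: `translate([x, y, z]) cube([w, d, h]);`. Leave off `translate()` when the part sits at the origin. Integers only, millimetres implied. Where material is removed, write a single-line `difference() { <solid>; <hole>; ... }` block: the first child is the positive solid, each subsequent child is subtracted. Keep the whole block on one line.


difference() { translate([456, 490, 0]) cube([4520, 226, 2510]); translate([2768, 490, 0]) cube([765, 226, 2042]); }
translate([456, 3614, 0]) cube([4520, 226, 2510]);
translate([456, 716, 0]) cube([226, 2898, 2510]);
translate([4750, 716, 0]) cube([226, 2898, 2510]);


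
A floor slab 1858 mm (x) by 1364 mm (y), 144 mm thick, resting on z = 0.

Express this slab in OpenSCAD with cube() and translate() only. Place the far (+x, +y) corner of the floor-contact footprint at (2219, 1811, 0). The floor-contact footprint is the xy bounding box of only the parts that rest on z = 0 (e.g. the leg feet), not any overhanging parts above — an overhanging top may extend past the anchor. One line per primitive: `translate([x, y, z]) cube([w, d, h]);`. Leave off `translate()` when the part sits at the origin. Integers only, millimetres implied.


translate([361, 447, 0]) cube([1858, 1364, 144]);


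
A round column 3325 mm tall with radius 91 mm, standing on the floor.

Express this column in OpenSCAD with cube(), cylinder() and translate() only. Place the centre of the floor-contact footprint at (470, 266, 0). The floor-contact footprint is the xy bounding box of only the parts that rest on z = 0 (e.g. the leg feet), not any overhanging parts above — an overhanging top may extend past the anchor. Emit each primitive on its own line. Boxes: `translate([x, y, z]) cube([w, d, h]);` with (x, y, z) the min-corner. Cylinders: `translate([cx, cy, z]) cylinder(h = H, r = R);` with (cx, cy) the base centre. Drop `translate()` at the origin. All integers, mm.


translate([470, 266, 0]) cylinder(h = 3325, r = 91);


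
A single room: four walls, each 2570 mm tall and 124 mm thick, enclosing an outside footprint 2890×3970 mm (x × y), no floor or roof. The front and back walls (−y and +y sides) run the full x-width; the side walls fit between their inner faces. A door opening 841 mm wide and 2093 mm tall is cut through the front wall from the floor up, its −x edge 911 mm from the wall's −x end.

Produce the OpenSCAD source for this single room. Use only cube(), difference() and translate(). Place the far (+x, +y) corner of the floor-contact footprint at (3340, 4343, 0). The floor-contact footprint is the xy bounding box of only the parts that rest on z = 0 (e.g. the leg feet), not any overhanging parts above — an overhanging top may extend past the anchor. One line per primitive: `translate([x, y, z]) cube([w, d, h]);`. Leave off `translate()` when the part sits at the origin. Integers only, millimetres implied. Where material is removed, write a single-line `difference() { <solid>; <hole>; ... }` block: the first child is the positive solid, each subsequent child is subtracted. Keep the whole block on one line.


difference() { translate([450, 373, 0]) cube([2890, 124, 2570]); translate([1361, 373, 0]) cube([841, 124, 2093]); }
translate([450, 4219, 0]) cube([2890, 124, 2570]);
translate([450, 497, 0]) cube([124, 3722, 2570]);
translate([3216, 497, 0]) cube([124, 3722, 2570]);


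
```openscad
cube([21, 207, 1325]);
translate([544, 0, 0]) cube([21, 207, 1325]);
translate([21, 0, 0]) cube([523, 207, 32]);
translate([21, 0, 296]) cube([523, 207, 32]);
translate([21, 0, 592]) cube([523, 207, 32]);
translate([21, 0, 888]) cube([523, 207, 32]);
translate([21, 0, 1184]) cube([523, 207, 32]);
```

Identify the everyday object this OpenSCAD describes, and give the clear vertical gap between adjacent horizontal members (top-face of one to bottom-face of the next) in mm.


A bookshelf. The clear shelf gap is 264 mm.

Two tall side panels with 5 horizontal boards between them — a bookshelf. The first two shelf undersides are at z = 0 and z = 296; with shelf thickness 32, the clear gap is 296 − 0 − 32 = 264 mm.


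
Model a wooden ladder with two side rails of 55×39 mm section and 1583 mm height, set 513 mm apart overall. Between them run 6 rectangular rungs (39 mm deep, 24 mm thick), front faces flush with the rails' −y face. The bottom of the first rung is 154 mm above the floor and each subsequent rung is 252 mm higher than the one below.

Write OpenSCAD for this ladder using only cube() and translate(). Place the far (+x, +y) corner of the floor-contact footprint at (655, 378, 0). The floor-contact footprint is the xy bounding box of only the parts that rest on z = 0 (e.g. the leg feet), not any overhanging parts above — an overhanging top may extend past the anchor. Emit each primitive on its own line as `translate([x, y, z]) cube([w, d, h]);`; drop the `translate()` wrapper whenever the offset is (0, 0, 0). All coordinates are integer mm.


translate([142, 339, 0]) cube([55, 39, 1583]);
translate([600, 339, 0]) cube([55, 39, 1583]);
translate([197, 339, 154]) cube([403, 39, 24]);
translate([197, 339, 406]) cube([403, 39, 24]);
translate([197, 339, 658]) cube([403, 39, 24]);
translate([197, 339, 910]) cube([403, 39, 24]);
translate([197, 339, 1162]) cube([403, 39, 24]);
translate([197, 339, 1414]) cube([403, 39, 24]);


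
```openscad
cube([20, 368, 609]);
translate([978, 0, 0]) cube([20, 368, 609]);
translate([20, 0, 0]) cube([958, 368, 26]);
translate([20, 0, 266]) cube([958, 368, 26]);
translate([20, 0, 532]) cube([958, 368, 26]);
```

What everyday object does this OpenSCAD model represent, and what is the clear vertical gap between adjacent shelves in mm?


A bookshelf. The clear shelf gap is 240 mm.

Two tall side panels with 3 horizontal boards between them — a bookshelf. The first two shelf undersides are at z = 0 and z = 266; with shelf thickness 26, the clear gap is 266 − 0 − 26 = 240 mm.


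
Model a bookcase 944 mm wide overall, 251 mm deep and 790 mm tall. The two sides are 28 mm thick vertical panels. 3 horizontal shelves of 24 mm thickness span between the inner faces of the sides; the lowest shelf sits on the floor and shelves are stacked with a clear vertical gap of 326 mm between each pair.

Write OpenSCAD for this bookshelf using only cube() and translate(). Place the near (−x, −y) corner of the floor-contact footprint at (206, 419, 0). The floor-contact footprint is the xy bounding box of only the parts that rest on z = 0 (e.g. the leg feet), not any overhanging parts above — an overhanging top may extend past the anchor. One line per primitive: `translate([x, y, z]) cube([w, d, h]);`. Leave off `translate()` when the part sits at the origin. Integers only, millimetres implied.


translate([206, 419, 0]) cube([28, 251, 790]);
translate([1122, 419, 0]) cube([28, 251, 790]);
translate([234, 419, 0]) cube([888, 251, 24]);
translate([234, 419, 350]) cube([888, 251, 24]);
translate([234, 419, 700]) cube([888, 251, 24]);


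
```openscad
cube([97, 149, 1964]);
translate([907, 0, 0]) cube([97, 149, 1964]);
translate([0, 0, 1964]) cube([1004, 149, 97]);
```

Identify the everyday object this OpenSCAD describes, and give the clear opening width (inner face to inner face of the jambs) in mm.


A door frame. The clear opening width is 810 mm.

Two 1964 mm tall posts with a header on top — a door frame. The left jamb is 97 mm wide at x = 0; the right jamb starts at x = 907. The clear opening is 907 − 97 = 810 mm.


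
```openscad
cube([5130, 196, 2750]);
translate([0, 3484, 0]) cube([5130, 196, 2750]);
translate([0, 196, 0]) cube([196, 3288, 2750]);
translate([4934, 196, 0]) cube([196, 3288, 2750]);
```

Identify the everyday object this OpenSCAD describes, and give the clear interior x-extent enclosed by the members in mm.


A house (or room) frame. The interior width is 4738 mm.

Four 2750 mm walls enclosing a rectangle with no floor or roof — a room or house frame. Outside width is 5130 mm and wall thickness is 196 mm, so the interior width is 5130 − 2 × 196 = 4738 mm.


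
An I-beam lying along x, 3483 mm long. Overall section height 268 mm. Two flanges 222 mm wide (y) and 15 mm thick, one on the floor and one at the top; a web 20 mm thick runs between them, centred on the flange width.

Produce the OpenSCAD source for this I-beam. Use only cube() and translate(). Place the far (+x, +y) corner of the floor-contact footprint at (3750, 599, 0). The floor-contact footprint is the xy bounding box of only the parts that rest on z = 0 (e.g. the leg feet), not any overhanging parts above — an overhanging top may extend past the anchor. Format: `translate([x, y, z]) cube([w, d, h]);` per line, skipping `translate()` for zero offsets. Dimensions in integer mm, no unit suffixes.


translate([267, 377, 0]) cube([3483, 222, 15]);
translate([267, 478, 15]) cube([3483, 20, 238]);
translate([267, 377, 253]) cube([3483, 222, 15]);


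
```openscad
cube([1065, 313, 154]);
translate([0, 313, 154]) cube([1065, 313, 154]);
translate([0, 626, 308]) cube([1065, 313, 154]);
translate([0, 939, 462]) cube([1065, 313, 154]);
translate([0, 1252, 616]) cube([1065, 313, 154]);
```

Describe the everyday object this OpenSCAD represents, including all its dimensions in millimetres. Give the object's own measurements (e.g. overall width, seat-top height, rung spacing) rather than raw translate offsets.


A straight staircase of 5 solid steps. Each step is 1065 mm wide (x), 313 mm deep (y, the going) and 154 mm tall (the rise). The first step rests on the floor; each subsequent step sits one going further in +y and one rise higher in +z, directly behind and above the previous step with no overlap.


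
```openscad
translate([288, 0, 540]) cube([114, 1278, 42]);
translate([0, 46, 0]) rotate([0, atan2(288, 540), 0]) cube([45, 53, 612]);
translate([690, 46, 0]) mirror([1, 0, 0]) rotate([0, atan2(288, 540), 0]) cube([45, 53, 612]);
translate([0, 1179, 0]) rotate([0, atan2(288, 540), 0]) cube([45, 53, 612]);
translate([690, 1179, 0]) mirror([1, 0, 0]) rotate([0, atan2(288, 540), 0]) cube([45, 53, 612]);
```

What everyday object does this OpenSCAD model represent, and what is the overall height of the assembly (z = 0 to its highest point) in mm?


A sawhorse. The overall height is 582 mm.

A beam across two mirrored pairs of raked legs — a sawhorse. The beam's underside is at z = 540 (matching the legs' vertical rise in atan2(288, 540)) and the beam is 42 mm tall, so its top is at 540 + 42 = 582 mm. The raked legs top out at the beam's underside, so that is the highest point.


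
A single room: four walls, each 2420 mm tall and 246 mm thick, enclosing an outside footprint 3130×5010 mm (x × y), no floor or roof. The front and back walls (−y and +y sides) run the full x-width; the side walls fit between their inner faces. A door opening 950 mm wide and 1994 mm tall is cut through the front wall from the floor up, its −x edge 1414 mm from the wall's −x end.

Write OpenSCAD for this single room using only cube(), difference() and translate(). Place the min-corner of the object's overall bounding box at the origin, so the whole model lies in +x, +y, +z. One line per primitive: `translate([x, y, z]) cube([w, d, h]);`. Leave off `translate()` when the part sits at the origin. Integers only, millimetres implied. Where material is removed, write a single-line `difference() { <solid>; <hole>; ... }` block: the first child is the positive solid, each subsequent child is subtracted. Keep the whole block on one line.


difference() { cube([3130, 246, 2420]); translate([1414, 0, 0]) cube([950, 246, 1994]); }
translate([0, 4764, 0]) cube([3130, 246, 2420]);
translate([0, 246, 0]) cube([246, 4518, 2420]);
translate([2884, 246, 0]) cube([246, 4518, 2420]);


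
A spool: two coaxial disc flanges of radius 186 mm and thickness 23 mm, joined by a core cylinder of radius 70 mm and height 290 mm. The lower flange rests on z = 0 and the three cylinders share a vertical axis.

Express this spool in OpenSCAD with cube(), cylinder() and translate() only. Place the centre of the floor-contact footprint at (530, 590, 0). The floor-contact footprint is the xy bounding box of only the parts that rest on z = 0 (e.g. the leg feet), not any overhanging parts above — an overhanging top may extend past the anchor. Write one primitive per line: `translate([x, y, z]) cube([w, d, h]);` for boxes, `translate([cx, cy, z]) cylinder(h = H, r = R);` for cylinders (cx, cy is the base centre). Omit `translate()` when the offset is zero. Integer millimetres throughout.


translate([530, 590, 0]) cylinder(h = 23, r = 186);
translate([530, 590, 23]) cylinder(h = 290, r = 70);
translate([530, 590, 313]) cylinder(h = 23, r = 186);


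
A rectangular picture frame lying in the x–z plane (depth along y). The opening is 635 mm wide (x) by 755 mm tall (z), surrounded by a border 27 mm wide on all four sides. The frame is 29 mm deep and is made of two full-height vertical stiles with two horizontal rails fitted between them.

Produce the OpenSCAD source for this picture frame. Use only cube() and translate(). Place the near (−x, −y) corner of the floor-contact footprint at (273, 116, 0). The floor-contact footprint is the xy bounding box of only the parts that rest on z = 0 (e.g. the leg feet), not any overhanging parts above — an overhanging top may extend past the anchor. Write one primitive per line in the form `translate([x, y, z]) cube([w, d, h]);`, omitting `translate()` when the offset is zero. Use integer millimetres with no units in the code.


translate([273, 116, 0]) cube([27, 29, 809]);
translate([935, 116, 0]) cube([27, 29, 809]);
translate([300, 116, 0]) cube([635, 29, 27]);
translate([300, 116, 782]) cube([635, 29, 27]);


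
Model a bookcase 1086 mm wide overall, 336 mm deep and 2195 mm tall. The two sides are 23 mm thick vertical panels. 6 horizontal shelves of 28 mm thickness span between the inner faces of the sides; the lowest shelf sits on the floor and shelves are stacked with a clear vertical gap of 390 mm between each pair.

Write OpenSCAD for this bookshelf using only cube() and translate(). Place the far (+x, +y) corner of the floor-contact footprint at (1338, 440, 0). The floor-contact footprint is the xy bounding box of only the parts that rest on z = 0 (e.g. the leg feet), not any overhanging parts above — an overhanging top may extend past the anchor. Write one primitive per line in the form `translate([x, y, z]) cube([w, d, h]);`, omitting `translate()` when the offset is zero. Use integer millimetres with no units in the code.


translate([252, 104, 0]) cube([23, 336, 2195]);
translate([1315, 104, 0]) cube([23, 336, 2195]);
translate([275, 104, 0]) cube([1040, 336, 28]);
translate([275, 104, 418]) cube([1040, 336, 28]);
translate([275, 104, 836]) cube([1040, 336, 28]);
translate([275, 104, 1254]) cube([1040, 336, 28]);
translate([275, 104, 1672]) cube([1040, 336, 28]);
translate([275, 104, 2090]) cube([1040, 336, 28]);


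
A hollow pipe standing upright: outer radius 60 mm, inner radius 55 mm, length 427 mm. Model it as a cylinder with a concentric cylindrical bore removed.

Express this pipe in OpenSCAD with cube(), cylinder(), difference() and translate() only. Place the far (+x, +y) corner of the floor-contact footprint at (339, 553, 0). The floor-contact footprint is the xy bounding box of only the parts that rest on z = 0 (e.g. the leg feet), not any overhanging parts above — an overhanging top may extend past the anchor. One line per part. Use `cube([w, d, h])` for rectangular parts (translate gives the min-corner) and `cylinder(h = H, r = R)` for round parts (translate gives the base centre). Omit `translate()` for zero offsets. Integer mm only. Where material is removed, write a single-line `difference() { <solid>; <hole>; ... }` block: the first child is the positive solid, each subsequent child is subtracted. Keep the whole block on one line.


difference() { translate([279, 493, 0]) cylinder(h = 427, r = 60); translate([279, 493, 0]) cylinder(h = 427, r = 55); }


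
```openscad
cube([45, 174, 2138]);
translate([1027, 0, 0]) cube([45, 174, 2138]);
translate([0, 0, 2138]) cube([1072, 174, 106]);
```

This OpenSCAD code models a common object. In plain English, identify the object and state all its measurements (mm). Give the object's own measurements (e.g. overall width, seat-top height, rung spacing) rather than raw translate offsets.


A door frame. The clear opening is 982 mm wide and 2138 mm high. Two 45 mm wide jambs, 174 mm deep, stand either side of the opening from the floor to the top of the opening. A 106 mm thick head sits across the top of both jambs, spanning the full outside width of the frame.


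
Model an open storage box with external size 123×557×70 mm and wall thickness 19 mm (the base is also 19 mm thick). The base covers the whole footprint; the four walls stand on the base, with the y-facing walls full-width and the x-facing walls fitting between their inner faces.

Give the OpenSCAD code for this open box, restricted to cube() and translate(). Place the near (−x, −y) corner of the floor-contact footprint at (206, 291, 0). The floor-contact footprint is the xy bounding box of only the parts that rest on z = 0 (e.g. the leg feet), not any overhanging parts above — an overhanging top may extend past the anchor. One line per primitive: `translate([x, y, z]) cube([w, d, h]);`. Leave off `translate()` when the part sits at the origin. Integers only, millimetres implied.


translate([206, 291, 0]) cube([123, 557, 19]);
translate([206, 291, 19]) cube([123, 19, 51]);
translate([206, 829, 19]) cube([123, 19, 51]);
translate([206, 310, 19]) cube([19, 519, 51]);
translate([310, 310, 19]) cube([19, 519, 51]);


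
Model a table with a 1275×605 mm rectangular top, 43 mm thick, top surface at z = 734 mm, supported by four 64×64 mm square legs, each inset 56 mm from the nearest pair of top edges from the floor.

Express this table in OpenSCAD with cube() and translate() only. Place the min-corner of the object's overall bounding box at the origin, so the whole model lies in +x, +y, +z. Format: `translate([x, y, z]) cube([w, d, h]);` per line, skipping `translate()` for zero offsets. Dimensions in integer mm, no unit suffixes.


translate([0, 0, 691]) cube([1275, 605, 43]);
translate([56, 56, 0]) cube([64, 64, 691]);
translate([1155, 56, 0]) cube([64, 64, 691]);
translate([56, 485, 0]) cube([64, 64, 691]);
translate([1155, 485, 0]) cube([64, 64, 691]);


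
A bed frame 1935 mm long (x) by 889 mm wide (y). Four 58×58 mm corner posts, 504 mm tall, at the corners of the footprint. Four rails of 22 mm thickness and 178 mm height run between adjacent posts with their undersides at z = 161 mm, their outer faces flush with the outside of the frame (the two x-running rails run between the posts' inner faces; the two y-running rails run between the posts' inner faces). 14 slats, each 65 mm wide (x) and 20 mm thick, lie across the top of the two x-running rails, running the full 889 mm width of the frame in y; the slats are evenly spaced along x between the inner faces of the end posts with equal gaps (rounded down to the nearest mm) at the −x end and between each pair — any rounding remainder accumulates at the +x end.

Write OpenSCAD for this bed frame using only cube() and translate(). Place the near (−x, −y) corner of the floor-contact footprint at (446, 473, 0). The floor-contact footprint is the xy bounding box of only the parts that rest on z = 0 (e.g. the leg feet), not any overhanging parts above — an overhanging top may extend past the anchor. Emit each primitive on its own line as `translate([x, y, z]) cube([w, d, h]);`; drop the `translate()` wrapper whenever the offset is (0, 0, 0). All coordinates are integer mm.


translate([446, 473, 0]) cube([58, 58, 504]);
translate([446, 1304, 0]) cube([58, 58, 504]);
translate([2323, 473, 0]) cube([58, 58, 504]);
translate([2323, 1304, 0]) cube([58, 58, 504]);
translate([504, 473, 161]) cube([1819, 22, 178]);
translate([504, 1340, 161]) cube([1819, 22, 178]);
translate([446, 531, 161]) cube([22, 773, 178]);
translate([2359, 531, 161]) cube([22, 773, 178]);
translate([564, 473, 339]) cube([65, 889, 20]);
translate([689, 473, 339]) cube([65, 889, 20]);
translate([814, 473, 339]) cube([65, 889, 20]);
translate([939, 473, 339]) cube([65, 889, 20]);
translate([1064, 473, 339]) cube([65, 889, 20]);
translate([1189, 473, 339]) cube([65, 889, 20]);
translate([1314, 473, 339]) cube([65, 889, 20]);
translate([1439, 473, 339]) cube([65, 889, 20]);
translate([1564, 473, 339]) cube([65, 889, 20]);
translate([1689, 473, 339]) cube([65, 889, 20]);
translate([1814, 473, 339]) cube([65, 889, 20]);
translate([1939, 473, 339]) cube([65, 889, 20]);
translate([2064, 473, 339]) cube([65, 889, 20]);
translate([2189, 473, 339]) cube([65, 889, 20]);


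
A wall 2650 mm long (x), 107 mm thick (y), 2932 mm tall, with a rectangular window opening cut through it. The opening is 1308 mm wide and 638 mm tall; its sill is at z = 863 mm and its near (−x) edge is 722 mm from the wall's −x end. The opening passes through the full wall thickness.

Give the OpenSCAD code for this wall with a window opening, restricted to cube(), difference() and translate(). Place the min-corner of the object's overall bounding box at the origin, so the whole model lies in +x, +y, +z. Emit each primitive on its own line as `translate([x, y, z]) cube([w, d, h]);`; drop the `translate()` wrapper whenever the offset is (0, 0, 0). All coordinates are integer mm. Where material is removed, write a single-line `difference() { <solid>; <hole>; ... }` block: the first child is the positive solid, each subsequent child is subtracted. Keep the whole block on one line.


difference() { cube([2650, 107, 2932]); translate([722, 0, 863]) cube([1308, 107, 638]); }


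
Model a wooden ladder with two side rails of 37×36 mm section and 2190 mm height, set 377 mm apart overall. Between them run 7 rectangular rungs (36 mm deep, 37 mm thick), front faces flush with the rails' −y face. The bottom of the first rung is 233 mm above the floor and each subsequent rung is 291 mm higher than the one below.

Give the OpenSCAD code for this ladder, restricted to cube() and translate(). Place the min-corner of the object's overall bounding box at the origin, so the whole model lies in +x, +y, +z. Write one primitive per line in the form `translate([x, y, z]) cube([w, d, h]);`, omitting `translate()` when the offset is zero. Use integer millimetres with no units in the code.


cube([37, 36, 2190]);
translate([340, 0, 0]) cube([37, 36, 2190]);
translate([37, 0, 233]) cube([303, 36, 37]);
translate([37, 0, 524]) cube([303, 36, 37]);
translate([37, 0, 815]) cube([303, 36, 37]);
translate([37, 0, 1106]) cube([303, 36, 37]);
translate([37, 0, 1397]) cube([303, 36, 37]);
translate([37, 0, 1688]) cube([303, 36, 37]);
translate([37, 0, 1979]) cube([303, 36, 37]);


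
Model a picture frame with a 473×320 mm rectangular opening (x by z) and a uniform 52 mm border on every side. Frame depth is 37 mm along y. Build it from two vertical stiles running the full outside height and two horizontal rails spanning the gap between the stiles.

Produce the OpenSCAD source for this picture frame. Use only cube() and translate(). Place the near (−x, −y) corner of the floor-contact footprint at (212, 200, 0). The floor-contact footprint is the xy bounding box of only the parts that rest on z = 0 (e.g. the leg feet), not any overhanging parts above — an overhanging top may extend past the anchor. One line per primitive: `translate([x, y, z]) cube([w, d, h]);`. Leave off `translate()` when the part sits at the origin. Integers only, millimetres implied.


translate([212, 200, 0]) cube([52, 37, 424]);
translate([737, 200, 0]) cube([52, 37, 424]);
translate([264, 200, 0]) cube([473, 37, 52]);
translate([264, 200, 372]) cube([473, 37, 52]);


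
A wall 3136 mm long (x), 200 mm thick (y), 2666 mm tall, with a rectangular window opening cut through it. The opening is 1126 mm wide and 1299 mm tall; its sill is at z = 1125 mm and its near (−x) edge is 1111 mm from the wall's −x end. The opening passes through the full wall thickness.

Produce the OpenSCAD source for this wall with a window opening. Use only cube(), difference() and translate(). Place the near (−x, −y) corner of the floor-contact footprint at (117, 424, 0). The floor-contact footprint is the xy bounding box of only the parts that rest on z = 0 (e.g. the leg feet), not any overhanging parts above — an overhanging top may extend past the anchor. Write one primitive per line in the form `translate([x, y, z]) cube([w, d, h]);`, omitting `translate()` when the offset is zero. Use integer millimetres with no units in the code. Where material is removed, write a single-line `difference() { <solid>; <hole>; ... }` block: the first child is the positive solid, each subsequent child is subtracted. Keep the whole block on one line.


difference() { translate([117, 424, 0]) cube([3136, 200, 2666]); translate([1228, 424, 1125]) cube([1126, 200, 1299]); }


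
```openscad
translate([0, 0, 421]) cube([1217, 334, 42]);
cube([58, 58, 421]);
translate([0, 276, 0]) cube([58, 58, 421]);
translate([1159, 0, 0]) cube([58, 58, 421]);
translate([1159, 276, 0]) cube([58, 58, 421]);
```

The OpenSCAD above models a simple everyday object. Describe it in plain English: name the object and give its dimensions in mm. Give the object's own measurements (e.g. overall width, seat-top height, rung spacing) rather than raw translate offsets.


A long wooden bench with a 1217 mm (x) × 334 mm (y) seat, 42 mm thick, its top surface 463 mm above the floor. Four 58 mm square legs at the seat corners, flush with the edges, run from z = 0 to the seat underside.


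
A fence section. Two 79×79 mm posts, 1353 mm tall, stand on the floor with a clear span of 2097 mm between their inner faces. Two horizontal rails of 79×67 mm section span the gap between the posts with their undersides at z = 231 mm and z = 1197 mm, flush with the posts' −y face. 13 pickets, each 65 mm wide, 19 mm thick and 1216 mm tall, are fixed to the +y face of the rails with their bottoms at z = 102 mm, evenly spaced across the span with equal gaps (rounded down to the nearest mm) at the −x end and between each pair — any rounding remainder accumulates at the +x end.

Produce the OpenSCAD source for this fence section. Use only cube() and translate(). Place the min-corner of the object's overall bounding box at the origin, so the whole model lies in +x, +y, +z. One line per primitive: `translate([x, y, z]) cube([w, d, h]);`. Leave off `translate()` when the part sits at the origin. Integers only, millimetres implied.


cube([79, 79, 1353]);
translate([2176, 0, 0]) cube([79, 79, 1353]);
translate([79, 0, 231]) cube([2097, 79, 67]);
translate([79, 0, 1197]) cube([2097, 79, 67]);
translate([168, 79, 102]) cube([65, 19, 1216]);
translate([322, 79, 102]) cube([65, 19, 1216]);
translate([476, 79, 102]) cube([65, 19, 1216]);
translate([630, 79, 102]) cube([65, 19, 1216]);
translate([784, 79, 102]) cube([65, 19, 1216]);
translate([938, 79, 102]) cube([65, 19, 1216]);
translate([1092, 79, 102]) cube([65, 19, 1216]);
translate([1246, 79, 102]) cube([65, 19, 1216]);
translate([1400, 79, 102]) cube([65, 19, 1216]);
translate([1554, 79, 102]) cube([65, 19, 1216]);
translate([1708, 79, 102]) cube([65, 19, 1216]);
translate([1862, 79, 102]) cube([65, 19, 1216]);
translate([2016, 79, 102]) cube([65, 19, 1216]);


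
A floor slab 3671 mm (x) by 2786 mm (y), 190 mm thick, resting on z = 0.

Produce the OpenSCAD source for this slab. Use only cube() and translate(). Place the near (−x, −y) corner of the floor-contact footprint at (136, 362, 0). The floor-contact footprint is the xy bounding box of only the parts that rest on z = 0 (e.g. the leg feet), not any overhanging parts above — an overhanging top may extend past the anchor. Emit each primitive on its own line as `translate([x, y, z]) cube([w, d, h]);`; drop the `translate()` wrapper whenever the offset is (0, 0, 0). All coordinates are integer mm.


translate([136, 362, 0]) cube([3671, 2786, 190]);


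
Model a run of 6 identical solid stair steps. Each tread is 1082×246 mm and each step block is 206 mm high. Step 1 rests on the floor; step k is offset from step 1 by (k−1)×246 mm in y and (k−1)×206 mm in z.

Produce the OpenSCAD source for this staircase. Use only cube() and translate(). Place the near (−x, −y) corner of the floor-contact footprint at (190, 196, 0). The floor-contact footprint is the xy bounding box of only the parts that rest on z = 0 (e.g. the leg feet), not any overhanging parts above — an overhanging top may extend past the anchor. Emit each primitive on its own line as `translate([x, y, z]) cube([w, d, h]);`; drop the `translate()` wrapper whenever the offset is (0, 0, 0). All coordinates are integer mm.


translate([190, 196, 0]) cube([1082, 246, 206]);
translate([190, 442, 206]) cube([1082, 246, 206]);
translate([190, 688, 412]) cube([1082, 246, 206]);
translate([190, 934, 618]) cube([1082, 246, 206]);
translate([190, 1180, 824]) cube([1082, 246, 206]);
translate([190, 1426, 1030]) cube([1082, 246, 206]);


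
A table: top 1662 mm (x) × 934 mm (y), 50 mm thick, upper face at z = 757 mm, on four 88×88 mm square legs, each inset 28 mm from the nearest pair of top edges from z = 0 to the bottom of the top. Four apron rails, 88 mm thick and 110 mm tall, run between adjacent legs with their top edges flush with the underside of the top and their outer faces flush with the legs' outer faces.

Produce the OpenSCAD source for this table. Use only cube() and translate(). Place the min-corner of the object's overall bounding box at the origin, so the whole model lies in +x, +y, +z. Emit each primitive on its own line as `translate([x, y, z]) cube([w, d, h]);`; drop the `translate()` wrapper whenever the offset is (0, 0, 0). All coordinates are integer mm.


translate([0, 0, 707]) cube([1662, 934, 50]);
translate([28, 28, 0]) cube([88, 88, 707]);
translate([1546, 28, 0]) cube([88, 88, 707]);
translate([28, 818, 0]) cube([88, 88, 707]);
translate([1546, 818, 0]) cube([88, 88, 707]);
translate([116, 28, 597]) cube([1430, 88, 110]);
translate([116, 818, 597]) cube([1430, 88, 110]);
translate([28, 116, 597]) cube([88, 702, 110]);
translate([1546, 116, 597]) cube([88, 702, 110]);


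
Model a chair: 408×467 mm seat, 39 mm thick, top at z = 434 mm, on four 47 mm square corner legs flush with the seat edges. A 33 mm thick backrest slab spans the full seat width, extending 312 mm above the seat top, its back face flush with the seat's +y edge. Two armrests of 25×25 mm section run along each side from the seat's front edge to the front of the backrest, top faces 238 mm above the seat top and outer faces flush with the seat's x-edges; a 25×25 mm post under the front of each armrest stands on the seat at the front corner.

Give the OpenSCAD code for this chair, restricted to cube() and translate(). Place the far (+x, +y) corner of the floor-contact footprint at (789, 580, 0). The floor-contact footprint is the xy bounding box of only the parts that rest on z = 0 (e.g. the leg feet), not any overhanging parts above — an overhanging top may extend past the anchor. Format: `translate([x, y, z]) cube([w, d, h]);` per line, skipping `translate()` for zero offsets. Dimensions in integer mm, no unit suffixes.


translate([381, 113, 395]) cube([408, 467, 39]);
translate([381, 113, 0]) cube([47, 47, 395]);
translate([742, 113, 0]) cube([47, 47, 395]);
translate([381, 533, 0]) cube([47, 47, 395]);
translate([742, 533, 0]) cube([47, 47, 395]);
translate([381, 547, 434]) cube([408, 33, 312]);
translate([381, 113, 647]) cube([25, 434, 25]);
translate([764, 113, 647]) cube([25, 434, 25]);
translate([381, 113, 434]) cube([25, 25, 213]);
translate([764, 113, 434]) cube([25, 25, 213]);


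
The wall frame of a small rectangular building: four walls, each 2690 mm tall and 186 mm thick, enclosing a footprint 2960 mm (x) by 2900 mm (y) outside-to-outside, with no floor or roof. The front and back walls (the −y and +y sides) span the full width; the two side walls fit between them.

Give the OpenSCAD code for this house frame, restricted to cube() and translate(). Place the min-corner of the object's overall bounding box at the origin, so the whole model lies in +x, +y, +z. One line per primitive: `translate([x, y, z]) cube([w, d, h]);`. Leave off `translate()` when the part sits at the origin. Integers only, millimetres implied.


cube([2960, 186, 2690]);
translate([0, 2714, 0]) cube([2960, 186, 2690]);
translate([0, 186, 0]) cube([186, 2528, 2690]);
translate([2774, 186, 0]) cube([186, 2528, 2690]);


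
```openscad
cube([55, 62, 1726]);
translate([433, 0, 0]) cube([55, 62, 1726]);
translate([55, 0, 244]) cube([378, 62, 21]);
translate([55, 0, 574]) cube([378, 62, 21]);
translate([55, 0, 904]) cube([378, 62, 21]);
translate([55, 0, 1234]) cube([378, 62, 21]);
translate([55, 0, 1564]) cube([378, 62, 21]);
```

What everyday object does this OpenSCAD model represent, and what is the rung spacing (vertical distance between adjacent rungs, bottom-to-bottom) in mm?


A ladder. The rung spacing is 330 mm.

Two tall 55×62 posts with 5 short bars between them — a ladder. Adjacent rungs sit at z = 244 and z = 574, so the spacing is 574 − 244 = 330 mm.


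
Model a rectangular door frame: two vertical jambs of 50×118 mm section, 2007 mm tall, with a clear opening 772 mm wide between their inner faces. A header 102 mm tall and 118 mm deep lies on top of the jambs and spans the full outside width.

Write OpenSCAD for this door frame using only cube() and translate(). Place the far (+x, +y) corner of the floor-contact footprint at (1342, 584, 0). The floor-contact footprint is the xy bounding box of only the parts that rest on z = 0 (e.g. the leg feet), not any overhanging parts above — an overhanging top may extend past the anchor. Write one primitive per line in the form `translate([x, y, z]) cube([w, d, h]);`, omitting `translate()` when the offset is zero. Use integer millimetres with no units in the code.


translate([470, 466, 0]) cube([50, 118, 2007]);
translate([1292, 466, 0]) cube([50, 118, 2007]);
translate([470, 466, 2007]) cube([872, 118, 102]);


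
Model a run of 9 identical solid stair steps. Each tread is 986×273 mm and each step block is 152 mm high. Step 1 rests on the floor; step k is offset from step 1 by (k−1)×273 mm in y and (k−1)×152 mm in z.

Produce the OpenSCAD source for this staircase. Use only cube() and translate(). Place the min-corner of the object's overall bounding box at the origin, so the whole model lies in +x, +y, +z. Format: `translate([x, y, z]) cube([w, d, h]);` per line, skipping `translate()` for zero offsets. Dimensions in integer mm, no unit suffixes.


cube([986, 273, 152]);
translate([0, 273, 152]) cube([986, 273, 152]);
translate([0, 546, 304]) cube([986, 273, 152]);
translate([0, 819, 456]) cube([986, 273, 152]);
translate([0, 1092, 608]) cube([986, 273, 152]);
translate([0, 1365, 760]) cube([986, 273, 152]);
translate([0, 1638, 912]) cube([986, 273, 152]);
translate([0, 1911, 1064]) cube([986, 273, 152]);
translate([0, 2184, 1216]) cube([986, 273, 152]);


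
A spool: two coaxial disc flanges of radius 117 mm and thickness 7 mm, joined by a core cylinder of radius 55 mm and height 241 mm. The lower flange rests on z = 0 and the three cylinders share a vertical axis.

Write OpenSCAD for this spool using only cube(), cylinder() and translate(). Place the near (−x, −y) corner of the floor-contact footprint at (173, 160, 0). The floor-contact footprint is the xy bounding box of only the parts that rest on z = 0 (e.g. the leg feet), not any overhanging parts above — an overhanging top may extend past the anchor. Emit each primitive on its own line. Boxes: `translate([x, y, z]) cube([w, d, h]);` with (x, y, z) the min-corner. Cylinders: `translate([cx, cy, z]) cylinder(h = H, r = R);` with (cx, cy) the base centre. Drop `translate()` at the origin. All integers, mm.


translate([290, 277, 0]) cylinder(h = 7, r = 117);
translate([290, 277, 7]) cylinder(h = 241, r = 55);
translate([290, 277, 248]) cylinder(h = 7, r = 117);


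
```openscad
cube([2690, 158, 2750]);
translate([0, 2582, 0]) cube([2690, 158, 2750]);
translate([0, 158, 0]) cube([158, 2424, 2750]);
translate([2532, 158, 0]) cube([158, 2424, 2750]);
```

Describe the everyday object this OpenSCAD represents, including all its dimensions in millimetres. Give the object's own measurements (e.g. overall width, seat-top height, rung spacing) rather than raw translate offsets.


The wall frame of a small rectangular building: four walls, each 2750 mm tall and 158 mm thick, enclosing a footprint 2690 mm (x) by 2740 mm (y) outside-to-outside, with no floor or roof. The front and back walls (the −y and +y sides) span the full width; the two side walls fit between them.


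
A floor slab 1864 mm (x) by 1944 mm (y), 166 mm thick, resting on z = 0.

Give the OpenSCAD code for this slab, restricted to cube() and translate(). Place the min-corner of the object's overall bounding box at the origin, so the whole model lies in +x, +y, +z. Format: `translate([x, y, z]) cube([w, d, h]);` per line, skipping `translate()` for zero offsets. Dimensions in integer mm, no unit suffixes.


cube([1864, 1944, 166]);


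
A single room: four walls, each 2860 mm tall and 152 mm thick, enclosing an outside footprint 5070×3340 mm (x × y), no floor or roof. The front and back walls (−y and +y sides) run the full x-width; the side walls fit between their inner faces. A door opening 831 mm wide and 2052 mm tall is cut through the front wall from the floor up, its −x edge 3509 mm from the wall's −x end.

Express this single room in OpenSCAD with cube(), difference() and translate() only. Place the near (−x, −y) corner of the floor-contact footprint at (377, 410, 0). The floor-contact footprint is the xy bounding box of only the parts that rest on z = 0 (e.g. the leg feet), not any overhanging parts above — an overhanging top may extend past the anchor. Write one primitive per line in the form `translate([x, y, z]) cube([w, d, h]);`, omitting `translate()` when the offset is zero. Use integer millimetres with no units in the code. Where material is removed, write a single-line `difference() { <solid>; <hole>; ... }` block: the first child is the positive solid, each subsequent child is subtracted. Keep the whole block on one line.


difference() { translate([377, 410, 0]) cube([5070, 152, 2860]); translate([3886, 410, 0]) cube([831, 152, 2052]); }
translate([377, 3598, 0]) cube([5070, 152, 2860]);
translate([377, 562, 0]) cube([152, 3036, 2860]);
translate([5295, 562, 0]) cube([152, 3036, 2860]);


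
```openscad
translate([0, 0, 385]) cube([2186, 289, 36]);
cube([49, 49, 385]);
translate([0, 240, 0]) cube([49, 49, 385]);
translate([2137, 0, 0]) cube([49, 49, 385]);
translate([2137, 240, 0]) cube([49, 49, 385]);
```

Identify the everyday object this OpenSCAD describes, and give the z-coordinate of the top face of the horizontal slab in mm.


A bench. The seat-top height is 421 mm.

A long slab on four corner posts — a bench. The slab sits at z = 385 with thickness 36, so the top is 385 + 36 = 421 mm.


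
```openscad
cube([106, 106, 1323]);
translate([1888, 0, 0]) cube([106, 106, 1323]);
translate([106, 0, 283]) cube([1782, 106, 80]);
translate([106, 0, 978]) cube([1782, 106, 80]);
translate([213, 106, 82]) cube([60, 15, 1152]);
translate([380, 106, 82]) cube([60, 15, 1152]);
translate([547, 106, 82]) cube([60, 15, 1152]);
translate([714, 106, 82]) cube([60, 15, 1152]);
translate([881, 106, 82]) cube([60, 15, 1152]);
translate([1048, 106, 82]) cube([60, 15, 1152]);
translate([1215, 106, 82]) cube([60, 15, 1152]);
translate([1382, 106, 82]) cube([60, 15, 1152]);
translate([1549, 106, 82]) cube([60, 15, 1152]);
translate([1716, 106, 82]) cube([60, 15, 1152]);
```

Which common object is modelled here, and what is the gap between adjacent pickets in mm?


A fence section. The picket gap is 107 mm.

Two posts, two rails, 10 pickets — a fence section. Span 1782 mm holds 10 pickets of 60 mm with 11 equal gaps: ⌊(1782 − 10·60) / 11⌋ = 107 mm.
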